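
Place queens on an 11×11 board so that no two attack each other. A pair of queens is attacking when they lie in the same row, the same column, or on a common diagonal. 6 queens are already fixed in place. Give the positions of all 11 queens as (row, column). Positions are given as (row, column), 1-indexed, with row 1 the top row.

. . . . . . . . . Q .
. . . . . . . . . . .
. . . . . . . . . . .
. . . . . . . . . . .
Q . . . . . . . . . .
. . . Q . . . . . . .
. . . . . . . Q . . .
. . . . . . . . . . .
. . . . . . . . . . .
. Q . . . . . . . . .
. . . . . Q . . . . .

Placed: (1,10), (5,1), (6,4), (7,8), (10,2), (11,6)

(1,10) (2,7) (3,11) (4,3) (5,1) (6,4) (7,8) (8,5) (9,9) (10,2) (11,6)

Row 2: attacked by (1,10)→{9,10,11}; (5,1)→{1,4}; (6,4)→{4,8}; (7,8)→{3,8}; (10,2)→{2,10}; (11,6)→{6}. Safe: 5, 7. Place at column 7.
Row 3: attacked by (1,10)→{8,10}; (2,7)→{6,7,8}; (5,1)→{1,3}; (6,4)→{1,4,7}; (7,8)→{4,8}; (10,2)→{2,9}; (11,6)→{6}. Safe: 5, 11. Place at column 11.
Row 4: attacked by (1,10)→{7,10}; (2,7)→{5,7,9}; (3,11)→{10,11}; (5,1)→{1,2}; (6,4)→{2,4,6}; (7,8)→{5,8,11}; (10,2)→{2,8}; (11,6)→{6}. Safe: 3. Place at column 3.
Row 8: attacked by (1,10)→{3,10}; (2,7)→{1,7}; (3,11)→{6,11}; (4,3)→{3,7}; (5,1)→{1,4}; (6,4)→{2,4,6}; (7,8)→{7,8,9}; (10,2)→{2,4}; (11,6)→{3,6,9}. Safe: 5. Place at column 5.
Row 9: attacked by (1,10)→{2,10}; (2,7)→{7}; (3,11)→{5,11}; (4,3)→{3,8}; (5,1)→{1,5}; (6,4)→{1,4,7}; (7,8)→{6,8,10}; (8,5)→{4,5,6}; (10,2)→{1,2,3}; (11,6)→{4,6,8}. Safe: 9. Place at column 9.
Columns [10, 7, 11, 3, 1, 4, 8, 5, 9, 2, 6], r−c [-9, -5, -8, 1, 4, 2, -1, 3, 0, 8, 5], r+c [11, 9, 14, 7, 6, 10, 15, 13, 18, 12, 17] are all distinct, so no two queens attack.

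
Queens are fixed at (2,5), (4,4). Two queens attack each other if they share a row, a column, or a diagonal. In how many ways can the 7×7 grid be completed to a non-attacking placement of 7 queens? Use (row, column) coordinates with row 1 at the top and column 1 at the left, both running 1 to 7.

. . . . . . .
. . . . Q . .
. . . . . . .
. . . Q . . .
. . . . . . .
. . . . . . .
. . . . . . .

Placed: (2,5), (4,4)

2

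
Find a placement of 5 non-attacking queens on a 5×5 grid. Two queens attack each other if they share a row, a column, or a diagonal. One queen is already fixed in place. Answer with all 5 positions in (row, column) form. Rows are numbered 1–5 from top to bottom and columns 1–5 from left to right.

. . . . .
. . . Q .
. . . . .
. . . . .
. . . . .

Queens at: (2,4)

(1,2) (2,4) (3,1) (4,3) (5,5)

Row 1: attacked by (2,4)→{3,4,5}. Safe: 1, 2. Place at column 2.
Row 3: attacked by (1,2)→{2,4}; (2,4)→{3,4,5}. Safe: 1. Place at column 1.
Row 4: attacked by (1,2)→{2,5}; (2,4)→{2,4}; (3,1)→{1,2}. Safe: 3. Place at column 3.
Row 5: attacked by (1,2)→{2}; (2,4)→{1,4}; (3,1)→{1,3}; (4,3)→{2,3,4}. Safe: 5. Place at column 5.
Columns [2, 4, 1, 3, 5], r−c [-1, -2, 2, 1, 0], r+c [3, 6, 4, 7, 10] are all distinct, so no two queens attack.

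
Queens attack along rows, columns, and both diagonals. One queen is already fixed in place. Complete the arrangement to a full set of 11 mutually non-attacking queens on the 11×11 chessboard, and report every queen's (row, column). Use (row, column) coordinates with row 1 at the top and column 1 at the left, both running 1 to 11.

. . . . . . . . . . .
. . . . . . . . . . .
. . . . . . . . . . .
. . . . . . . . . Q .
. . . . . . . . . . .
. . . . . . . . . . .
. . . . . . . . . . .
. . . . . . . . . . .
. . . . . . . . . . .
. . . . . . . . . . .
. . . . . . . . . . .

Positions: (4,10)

(1,2) (2,9) (3,3) (4,10) (5,7) (6,1) (7,11) (8,5) (9,8) (10,6) (11,4)

Row 1: attacked by (4,10)→{7,10}. Safe: 1, 2, 3, 4, 5, 6, 8, 9, 11. Place at column 2.
Row 2: attacked by (1,2)→{1,2,3}; (4,10)→{8,10}. Safe: 4, 5, 6, 7, 9, 11. Place at column 9.
Row 3: attacked by (1,2)→{2,4}; (2,9)→{8,9,10}; (4,10)→{9,10,11}. Safe: 1, 3, 5, 6, 7. Place at column 3.
Row 5: attacked by (1,2)→{2,6}; (2,9)→{6,9}; (3,3)→{1,3,5}; (4,10)→{9,10,11}. Safe: 4, 7, 8. Place at column 7.
Row 6: attacked by (1,2)→{2,7}; (2,9)→{5,9}; (3,3)→{3,6}; (4,10)→{8,10}; (5,7)→{6,7,8}. Safe: 1, 4, 11. Place at column 1.
Row 7: attacked by (1,2)→{2,8}; (2,9)→{4,9}; (3,3)→{3,7}; (4,10)→{7,10}; (5,7)→{5,7,9}; (6,1)→{1,2}. Safe: 6, 11. Place at column 11.
Row 8: attacked by (1,2)→{2,9}; (2,9)→{3,9}; (3,3)→{3,8}; (4,10)→{6,10}; (5,7)→{4,7,10}; (6,1)→{1,3}; (7,11)→{10,11}. Safe: 5. Place at column 5.
Row 9: attacked by (1,2)→{2,10}; (2,9)→{2,9}; (3,3)→{3,9}; (4,10)→{5,10}; (5,7)→{3,7,11}; (6,1)→{1,4}; (7,11)→{9,11}; (8,5)→{4,5,6}. Safe: 8. Place at column 8.
Row 10: attacked by (1,2)→{2,11}; (2,9)→{1,9}; (3,3)→{3,10}; (4,10)→{4,10}; (5,7)→{2,7}; (6,1)→{1,5}; (7,11)→{8,11}; (8,5)→{3,5,7}; (9,8)→{7,8,9}. Safe: 6. Place at column 6.
Row 11: attacked by (1,2)→{2}; (2,9)→{9}; (3,3)→{3,11}; (4,10)→{3,10}; (5,7)→{1,7}; (6,1)→{1,6}; (7,11)→{7,11}; (8,5)→{2,5,8}; (9,8)→{6,8,10}; (10,6)→{5,6,7}. Safe: 4. Place at column 4.
Columns [2, 9, 3, 10, 7, 1, 11, 5, 8, 6, 4], r−c [-1, -7, 0, -6, -2, 5, -4, 3, 1, 4, 7], r+c [3, 11, 6, 14, 12, 7, 18, 13, 17, 16, 15] are all distinct, so no two queens attack.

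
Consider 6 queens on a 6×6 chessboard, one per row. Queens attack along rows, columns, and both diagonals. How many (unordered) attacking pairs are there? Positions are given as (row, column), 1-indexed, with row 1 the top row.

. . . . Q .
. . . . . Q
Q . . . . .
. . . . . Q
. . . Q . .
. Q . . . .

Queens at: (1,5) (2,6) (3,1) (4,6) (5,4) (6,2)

Same column: (2,6)–(4,6) (column 6).
Same diagonal: (1,5)–(2,6) (|1−2| = |5−6| = 1); (2,6)–(6,2) (|2−6| = |6−2| = 4).
Total attacking pairs: 3.

3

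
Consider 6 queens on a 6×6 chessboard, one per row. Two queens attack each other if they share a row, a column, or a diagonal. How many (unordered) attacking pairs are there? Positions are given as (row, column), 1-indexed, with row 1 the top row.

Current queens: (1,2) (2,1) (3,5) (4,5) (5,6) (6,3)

6

Same column: (3,5)–(4,5) (column 5).
Same diagonal: (1,2)–(2,1) (|1−2| = |2−1| = 1); (1,2)–(4,5) (|1−4| = |2−5| = 3); (1,2)–(5,6) (|1−5| = |2−6| = 4); (4,5)–(5,6) (|4−5| = |5−6| = 1); (4,5)–(6,3) (|4−6| = |5−3| = 2).
Total attacking pairs: 6.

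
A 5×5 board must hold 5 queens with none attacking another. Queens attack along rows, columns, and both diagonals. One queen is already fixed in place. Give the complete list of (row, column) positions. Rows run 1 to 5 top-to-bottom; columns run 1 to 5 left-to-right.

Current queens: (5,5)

Row 1: attacked by (5,5)→{1,5}. Safe: 2, 3, 4. Place at column 2.
Row 2: attacked by (1,2)→{1,2,3}; (5,5)→{2,5}. Safe: 4. Place at column 4.
Row 3: attacked by (1,2)→{2,4}; (2,4)→{3,4,5}; (5,5)→{3,5}. Safe: 1. Place at column 1.
Row 4: attacked by (1,2)→{2,5}; (2,4)→{2,4}; (3,1)→{1,2}; (5,5)→{4,5}. Safe: 3. Place at column 3.
Columns [2, 4, 1, 3, 5], r−c [-1, -2, 2, 1, 0], r+c [3, 6, 4, 7, 10] are all distinct, so no two queens attack.

(1,2) (2,4) (3,1) (4,3) (5,5)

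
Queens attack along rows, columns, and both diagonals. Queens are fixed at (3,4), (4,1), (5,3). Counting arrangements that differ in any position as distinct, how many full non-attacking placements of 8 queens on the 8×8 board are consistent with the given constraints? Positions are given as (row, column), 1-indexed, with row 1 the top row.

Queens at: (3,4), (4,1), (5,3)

Branch on row 1: col 5 → 2; col 8 → 0.
Sum: 2 + 0 = 2.

2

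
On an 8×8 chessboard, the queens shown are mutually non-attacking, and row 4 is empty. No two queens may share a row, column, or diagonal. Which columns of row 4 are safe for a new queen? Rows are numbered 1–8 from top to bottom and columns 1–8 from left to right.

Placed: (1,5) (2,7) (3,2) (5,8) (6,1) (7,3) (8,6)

(1,5) attacks row 4 at column 5 and diagonals 2, 8.
(2,7) attacks row 4 at column 7 and diagonals 5.
(3,2) attacks row 4 at column 2 and diagonals 1, 3.
(5,8) attacks row 4 at column 8 and diagonals 7.
(6,1) attacks row 4 at column 1 and diagonals 3.
(7,3) attacks row 4 at column 3 and diagonals 6.
(8,6) attacks row 4 at column 6 and diagonals 2.
Attacked columns: {1, 2, 3, 5, 6, 7, 8}. Safe: {4}.

columns 4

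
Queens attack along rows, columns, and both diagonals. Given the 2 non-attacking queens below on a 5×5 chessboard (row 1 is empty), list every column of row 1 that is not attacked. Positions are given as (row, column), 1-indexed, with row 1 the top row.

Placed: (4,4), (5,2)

(4,4) attacks row 1 at column 4 and diagonals 1.
(5,2) attacks row 1 at column 2.
Attacked columns: {1, 2, 4}. Safe: {3, 5}.

columns 3, 5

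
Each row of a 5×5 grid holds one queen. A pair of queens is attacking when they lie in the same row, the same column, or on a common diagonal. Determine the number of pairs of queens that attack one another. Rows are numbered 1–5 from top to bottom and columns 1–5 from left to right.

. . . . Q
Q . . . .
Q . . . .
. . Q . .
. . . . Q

Same column: (1,5)–(5,5) (column 5); (2,1)–(3,1) (column 1).
Same diagonal: (2,1)–(4,3) (|2−4| = |1−3| = 2).
Total attacking pairs: 3.

3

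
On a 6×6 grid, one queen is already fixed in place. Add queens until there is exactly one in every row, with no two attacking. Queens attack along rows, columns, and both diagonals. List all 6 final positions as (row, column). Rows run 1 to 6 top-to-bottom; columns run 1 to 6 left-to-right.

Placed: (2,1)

(1,4) (2,1) (3,5) (4,2) (5,6) (6,3)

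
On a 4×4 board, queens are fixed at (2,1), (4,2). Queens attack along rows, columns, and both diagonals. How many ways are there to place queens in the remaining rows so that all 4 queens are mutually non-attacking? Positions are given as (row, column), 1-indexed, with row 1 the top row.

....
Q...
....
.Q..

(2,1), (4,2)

1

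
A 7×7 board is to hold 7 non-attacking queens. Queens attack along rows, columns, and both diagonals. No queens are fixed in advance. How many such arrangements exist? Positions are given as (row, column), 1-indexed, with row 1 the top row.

40

Branch on row 1: col 1 → 4; col 2 → 7; col 3 → 6; col 4 → 6; col 5 → 6; col 6 → 7; col 7 → 4.
Sum: 4 + 7 + 6 + 6 + 6 + 7 + 4 = 40.
(This is the classic 7-queens count.)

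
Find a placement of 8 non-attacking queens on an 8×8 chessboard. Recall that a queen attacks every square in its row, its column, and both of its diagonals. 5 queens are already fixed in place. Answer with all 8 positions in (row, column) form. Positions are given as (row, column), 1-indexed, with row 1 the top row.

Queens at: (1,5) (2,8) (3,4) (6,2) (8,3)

Row 4: attacked by (1,5)→{2,5,8}; (2,8)→{6,8}; (3,4)→{3,4,5}; (6,2)→{2,4}; (8,3)→{3,7}. Safe: 1. Place at column 1.
Row 5: attacked by (1,5)→{1,5}; (2,8)→{5,8}; (3,4)→{2,4,6}; (4,1)→{1,2}; (6,2)→{1,2,3}; (8,3)→{3,6}. Safe: 7. Place at column 7.
Row 7: attacked by (1,5)→{5}; (2,8)→{3,8}; (3,4)→{4,8}; (4,1)→{1,4}; (5,7)→{5,7}; (6,2)→{1,2,3}; (8,3)→{2,3,4}. Safe: 6. Place at column 6.
Columns [5, 8, 4, 1, 7, 2, 6, 3], r−c [-4, -6, -1, 3, -2, 4, 1, 5], r+c [6, 10, 7, 5, 12, 8, 13, 11] are all distinct, so no two queens attack.

(1,5) (2,8) (3,4) (4,1) (5,7) (6,2) (7,6) (8,3)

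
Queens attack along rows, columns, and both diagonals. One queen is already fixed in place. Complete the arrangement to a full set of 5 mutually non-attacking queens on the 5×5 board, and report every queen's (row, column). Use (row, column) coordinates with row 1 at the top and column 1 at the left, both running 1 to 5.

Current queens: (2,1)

(1,4) (2,1) (3,3) (4,5) (5,2)

Row 1: attacked by (2,1)→{1,2}. Safe: 3, 4, 5. Place at column 4.
Row 3: attacked by (1,4)→{2,4}; (2,1)→{1,2}. Safe: 3, 5. Place at column 3.
Row 4: attacked by (1,4)→{1,4}; (2,1)→{1,3}; (3,3)→{2,3,4}. Safe: 5. Place at column 5.
Row 5: attacked by (1,4)→{4}; (2,1)→{1,4}; (3,3)→{1,3,5}; (4,5)→{4,5}. Safe: 2. Place at column 2.
Columns [4, 1, 3, 5, 2], r−c [-3, 1, 0, -1, 3], r+c [5, 3, 6, 9, 7] are all distinct, so no two queens attack.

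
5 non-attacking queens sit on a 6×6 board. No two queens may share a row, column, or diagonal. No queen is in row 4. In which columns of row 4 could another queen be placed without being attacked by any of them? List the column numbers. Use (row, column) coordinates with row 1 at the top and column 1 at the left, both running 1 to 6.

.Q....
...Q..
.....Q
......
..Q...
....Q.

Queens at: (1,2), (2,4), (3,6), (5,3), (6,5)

columns 1

(1,2) attacks row 4 at column 2 and diagonals 5.
(2,4) attacks row 4 at column 4 and diagonals 2, 6.
(3,6) attacks row 4 at column 6 and diagonals 5.
(5,3) attacks row 4 at column 3 and diagonals 2, 4.
(6,5) attacks row 4 at column 5 and diagonals 3.
Attacked columns: {2, 3, 4, 5, 6}. Safe: {1}.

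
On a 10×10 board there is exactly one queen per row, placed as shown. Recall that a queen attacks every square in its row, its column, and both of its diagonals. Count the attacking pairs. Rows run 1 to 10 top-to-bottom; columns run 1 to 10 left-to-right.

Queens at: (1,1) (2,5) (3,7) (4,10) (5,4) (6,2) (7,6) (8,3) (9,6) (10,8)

Same column: (7,6)–(9,6) (column 6).
Same diagonal: (5,4)–(7,6) (|5−7| = |4−6| = 2).
Total attacking pairs: 2.

2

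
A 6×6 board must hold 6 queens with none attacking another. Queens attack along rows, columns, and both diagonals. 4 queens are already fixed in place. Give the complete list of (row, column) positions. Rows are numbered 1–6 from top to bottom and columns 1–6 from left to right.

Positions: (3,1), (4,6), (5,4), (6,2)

(1,5) (2,3) (3,1) (4,6) (5,4) (6,2)

Row 1: attacked by (3,1)→{1,3}; (4,6)→{3,6}; (5,4)→{4}; (6,2)→{2}. Safe: 5. Place at column 5.
Row 2: attacked by (1,5)→{4,5,6}; (3,1)→{1,2}; (4,6)→{4,6}; (5,4)→{1,4}; (6,2)→{2,6}. Safe: 3. Place at column 3.
Columns [5, 3, 1, 6, 4, 2], r−c [-4, -1, 2, -2, 1, 4], r+c [6, 5, 4, 10, 9, 8] are all distinct, so no two queens attack.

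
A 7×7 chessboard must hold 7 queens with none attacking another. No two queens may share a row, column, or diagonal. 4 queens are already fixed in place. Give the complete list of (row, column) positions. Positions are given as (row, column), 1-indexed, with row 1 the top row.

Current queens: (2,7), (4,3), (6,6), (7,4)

(1,2) (2,7) (3,5) (4,3) (5,1) (6,6) (7,4)

Row 1: attacked by (2,7)→{6,7}; (4,3)→{3,6}; (6,6)→{1,6}; (7,4)→{4}. Safe: 2, 5. Place at column 2.
Row 3: attacked by (1,2)→{2,4}; (2,7)→{6,7}; (4,3)→{2,3,4}; (6,6)→{3,6}; (7,4)→{4}. Safe: 1, 5. Place at column 5.
Row 5: attacked by (1,2)→{2,6}; (2,7)→{4,7}; (3,5)→{3,5,7}; (4,3)→{2,3,4}; (6,6)→{5,6,7}; (7,4)→{2,4,6}. Safe: 1. Place at column 1.
Columns [2, 7, 5, 3, 1, 6, 4], r−c [-1, -5, -2, 1, 4, 0, 3], r+c [3, 9, 8, 7, 6, 12, 11] are all distinct, so no two queens attack.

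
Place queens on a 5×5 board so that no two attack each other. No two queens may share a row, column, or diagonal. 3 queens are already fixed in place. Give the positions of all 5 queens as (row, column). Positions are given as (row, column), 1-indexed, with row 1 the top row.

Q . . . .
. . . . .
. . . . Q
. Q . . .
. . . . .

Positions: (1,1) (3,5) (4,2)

Row 2: attacked by (1,1)→{1,2}; (3,5)→{4,5}; (4,2)→{2,4}. Safe: 3. Place at column 3.
Row 5: attacked by (1,1)→{1,5}; (2,3)→{3}; (3,5)→{3,5}; (4,2)→{1,2,3}. Safe: 4. Place at column 4.
Columns [1, 3, 5, 2, 4], r−c [0, -1, -2, 2, 1], r+c [2, 5, 8, 6, 9] are all distinct, so no two queens attack.

(1,1) (2,3) (3,5) (4,2) (5,4)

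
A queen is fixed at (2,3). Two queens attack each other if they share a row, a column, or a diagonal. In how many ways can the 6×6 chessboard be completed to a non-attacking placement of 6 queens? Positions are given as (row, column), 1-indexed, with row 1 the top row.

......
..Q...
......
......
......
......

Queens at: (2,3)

Branch on row 1: col 1 → 0; col 5 → 1; col 6 → 0.
Sum: 0 + 1 + 0 = 1.

1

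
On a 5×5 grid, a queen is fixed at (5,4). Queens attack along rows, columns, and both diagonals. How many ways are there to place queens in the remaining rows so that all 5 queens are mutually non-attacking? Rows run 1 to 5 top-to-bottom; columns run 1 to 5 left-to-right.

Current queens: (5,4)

Branch on row 1: col 1 → 1; col 2 → 1; col 3 → 0; col 5 → 0.
Sum: 1 + 1 + 0 + 0 = 2.

2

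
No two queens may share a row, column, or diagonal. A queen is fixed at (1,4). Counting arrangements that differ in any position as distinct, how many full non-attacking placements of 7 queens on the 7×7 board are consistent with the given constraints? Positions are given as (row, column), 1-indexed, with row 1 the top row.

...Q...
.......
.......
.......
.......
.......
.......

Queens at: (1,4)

6

Branch on row 2: col 1 → 2; col 2 → 1; col 6 → 1; col 7 → 2.
Sum: 2 + 1 + 1 + 2 = 6.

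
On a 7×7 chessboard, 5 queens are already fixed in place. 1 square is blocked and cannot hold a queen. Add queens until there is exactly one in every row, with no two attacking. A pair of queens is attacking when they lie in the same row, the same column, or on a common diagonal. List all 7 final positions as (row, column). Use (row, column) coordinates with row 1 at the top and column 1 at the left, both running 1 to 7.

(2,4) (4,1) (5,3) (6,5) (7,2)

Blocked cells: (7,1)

(1,6) (2,4) (3,7) (4,1) (5,3) (6,5) (7,2)

Row 1: attacked by (2,4)→{3,4,5}; (4,1)→{1,4}; (5,3)→{3,7}; (6,5)→{5}; (7,2)→{2}. Safe: 6. Place at column 6.
Row 3: attacked by (1,6)→{4,6}; (2,4)→{3,4,5}; (4,1)→{1,2}; (5,3)→{1,3,5}; (6,5)→{2,5}; (7,2)→{2,6}. Safe: 7. Place at column 7.
Columns [6, 4, 7, 1, 3, 5, 2], r−c [-5, -2, -4, 3, 2, 1, 5], r+c [7, 6, 10, 5, 8, 11, 9] are all distinct, so no two queens attack.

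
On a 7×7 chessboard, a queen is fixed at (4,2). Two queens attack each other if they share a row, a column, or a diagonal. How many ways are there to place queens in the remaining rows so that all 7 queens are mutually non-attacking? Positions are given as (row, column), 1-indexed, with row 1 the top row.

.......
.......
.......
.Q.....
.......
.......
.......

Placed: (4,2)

6

Branch on row 1: col 1 → 1; col 3 → 2; col 4 → 2; col 6 → 0; col 7 → 1.
Sum: 1 + 2 + 2 + 0 + 1 = 6.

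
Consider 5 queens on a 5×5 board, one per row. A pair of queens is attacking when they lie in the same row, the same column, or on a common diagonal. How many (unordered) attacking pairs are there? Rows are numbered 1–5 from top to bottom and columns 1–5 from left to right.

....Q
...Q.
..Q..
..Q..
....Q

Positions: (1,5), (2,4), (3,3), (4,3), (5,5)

6

Same column: (1,5)–(5,5) (column 5); (3,3)–(4,3) (column 3).
Same diagonal: (1,5)–(2,4) (|1−2| = |5−4| = 1); (1,5)–(3,3) (|1−3| = |5−3| = 2); (2,4)–(3,3) (|2−3| = |4−3| = 1); (3,3)–(5,5) (|3−5| = |3−5| = 2).
Total attacking pairs: 6.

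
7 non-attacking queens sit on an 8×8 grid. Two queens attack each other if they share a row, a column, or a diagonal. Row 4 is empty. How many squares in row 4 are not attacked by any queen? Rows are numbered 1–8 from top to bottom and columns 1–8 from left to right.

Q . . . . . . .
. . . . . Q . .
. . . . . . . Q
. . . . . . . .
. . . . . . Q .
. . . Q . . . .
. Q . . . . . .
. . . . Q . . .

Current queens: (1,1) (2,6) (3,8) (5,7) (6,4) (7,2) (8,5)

(1,1) attacks row 4 at column 1 and diagonals 4.
(2,6) attacks row 4 at column 6 and diagonals 4, 8.
(3,8) attacks row 4 at column 8 and diagonals 7.
(5,7) attacks row 4 at column 7 and diagonals 6, 8.
(6,4) attacks row 4 at column 4 and diagonals 2, 6.
(7,2) attacks row 4 at column 2 and diagonals 5.
(8,5) attacks row 4 at column 5 and diagonals 1.
Attacked columns: {1, 2, 4, 5, 6, 7, 8}. Safe: {3}.

1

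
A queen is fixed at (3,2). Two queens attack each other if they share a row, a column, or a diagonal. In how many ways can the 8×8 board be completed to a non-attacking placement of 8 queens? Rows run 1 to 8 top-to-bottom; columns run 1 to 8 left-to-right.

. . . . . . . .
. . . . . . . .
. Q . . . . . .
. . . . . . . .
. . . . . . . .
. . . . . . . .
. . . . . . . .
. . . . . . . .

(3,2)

Branch on row 1: col 1 → 0; col 3 → 7; col 5 → 3; col 6 → 2; col 7 → 2; col 8 → 0.
Sum: 0 + 7 + 3 + 2 + 2 + 0 = 14.

14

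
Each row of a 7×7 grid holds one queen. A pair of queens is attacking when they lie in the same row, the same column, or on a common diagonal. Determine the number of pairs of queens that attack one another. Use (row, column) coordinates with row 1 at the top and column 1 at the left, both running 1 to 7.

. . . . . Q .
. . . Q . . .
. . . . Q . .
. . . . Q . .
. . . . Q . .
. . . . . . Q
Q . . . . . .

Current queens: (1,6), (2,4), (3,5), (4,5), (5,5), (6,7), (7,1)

Same column: (3,5)–(4,5) (column 5); (3,5)–(5,5) (column 5); (4,5)–(5,5) (column 5).
Same diagonal: (2,4)–(3,5) (|2−3| = |4−5| = 1); (3,5)–(7,1) (|3−7| = |5−1| = 4); (4,5)–(6,7) (|4−6| = |5−7| = 2).
Total attacking pairs: 6.

6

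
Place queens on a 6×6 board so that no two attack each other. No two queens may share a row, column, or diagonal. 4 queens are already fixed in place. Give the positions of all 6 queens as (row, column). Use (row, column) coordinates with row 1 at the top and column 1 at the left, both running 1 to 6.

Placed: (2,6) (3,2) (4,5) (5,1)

Row 1: attacked by (2,6)→{5,6}; (3,2)→{2,4}; (4,5)→{2,5}; (5,1)→{1,5}. Safe: 3. Place at column 3.
Row 6: attacked by (1,3)→{3}; (2,6)→{2,6}; (3,2)→{2,5}; (4,5)→{3,5}; (5,1)→{1,2}. Safe: 4. Place at column 4.
Columns [3, 6, 2, 5, 1, 4], r−c [-2, -4, 1, -1, 4, 2], r+c [4, 8, 5, 9, 6, 10] are all distinct, so no two queens attack.

(1,3) (2,6) (3,2) (4,5) (5,1) (6,4)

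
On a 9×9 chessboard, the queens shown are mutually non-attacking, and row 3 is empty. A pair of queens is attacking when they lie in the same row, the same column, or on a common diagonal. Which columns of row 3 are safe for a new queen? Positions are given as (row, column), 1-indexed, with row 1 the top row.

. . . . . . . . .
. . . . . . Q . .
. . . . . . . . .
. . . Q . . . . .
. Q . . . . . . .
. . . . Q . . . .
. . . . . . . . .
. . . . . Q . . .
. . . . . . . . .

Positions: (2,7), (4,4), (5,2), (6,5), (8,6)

columns 9

(2,7) attacks row 3 at column 7 and diagonals 6, 8.
(4,4) attacks row 3 at column 4 and diagonals 3, 5.
(5,2) attacks row 3 at column 2 and diagonals 4.
(6,5) attacks row 3 at column 5 and diagonals 2, 8.
(8,6) attacks row 3 at column 6 and diagonals 1.
Attacked columns: {1, 2, 3, 4, 5, 6, 7, 8}. Safe: {9}.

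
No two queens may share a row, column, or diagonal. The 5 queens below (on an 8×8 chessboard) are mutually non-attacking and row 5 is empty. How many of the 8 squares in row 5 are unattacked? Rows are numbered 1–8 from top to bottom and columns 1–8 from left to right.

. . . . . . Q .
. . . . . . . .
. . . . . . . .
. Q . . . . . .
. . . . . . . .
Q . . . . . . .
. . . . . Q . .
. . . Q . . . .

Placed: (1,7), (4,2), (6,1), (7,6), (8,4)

(1,7) attacks row 5 at column 7 and diagonals 3.
(4,2) attacks row 5 at column 2 and diagonals 1, 3.
(6,1) attacks row 5 at column 1 and diagonals 2.
(7,6) attacks row 5 at column 6 and diagonals 4, 8.
(8,4) attacks row 5 at column 4 and diagonals 1, 7.
Attacked columns: {1, 2, 3, 4, 6, 7, 8}. Safe: {5}.

1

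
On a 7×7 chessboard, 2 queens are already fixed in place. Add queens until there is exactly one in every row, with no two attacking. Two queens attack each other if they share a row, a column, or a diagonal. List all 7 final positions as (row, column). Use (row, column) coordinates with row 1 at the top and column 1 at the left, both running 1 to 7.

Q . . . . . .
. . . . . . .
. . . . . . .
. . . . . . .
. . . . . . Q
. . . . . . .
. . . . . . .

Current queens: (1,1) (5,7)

(1,1) (2,6) (3,4) (4,2) (5,7) (6,5) (7,3)

Row 2: attacked by (1,1)→{1,2}; (5,7)→{4,7}. Safe: 3, 5, 6. Place at column 6.
Row 3: attacked by (1,1)→{1,3}; (2,6)→{5,6,7}; (5,7)→{5,7}. Safe: 2, 4. Place at column 4.
Row 4: attacked by (1,1)→{1,4}; (2,6)→{4,6}; (3,4)→{3,4,5}; (5,7)→{6,7}. Safe: 2. Place at column 2.
Row 6: attacked by (1,1)→{1,6}; (2,6)→{2,6}; (3,4)→{1,4,7}; (4,2)→{2,4}; (5,7)→{6,7}. Safe: 3, 5. Place at column 5.
Row 7: attacked by (1,1)→{1,7}; (2,6)→{1,6}; (3,4)→{4}; (4,2)→{2,5}; (5,7)→{5,7}; (6,5)→{4,5,6}. Safe: 3. Place at column 3.
Columns [1, 6, 4, 2, 7, 5, 3], r−c [0, -4, -1, 2, -2, 1, 4], r+c [2, 8, 7, 6, 12, 11, 10] are all distinct, so no two queens attack.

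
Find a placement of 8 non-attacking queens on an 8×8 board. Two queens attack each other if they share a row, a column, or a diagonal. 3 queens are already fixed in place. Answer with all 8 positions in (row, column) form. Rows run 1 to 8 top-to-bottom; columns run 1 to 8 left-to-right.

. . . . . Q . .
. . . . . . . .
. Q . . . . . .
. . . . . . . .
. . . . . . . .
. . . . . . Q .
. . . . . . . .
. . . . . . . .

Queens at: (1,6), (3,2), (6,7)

Row 2: attacked by (1,6)→{5,6,7}; (3,2)→{1,2,3}; (6,7)→{3,7}. Safe: 4, 8. Place at column 4.
Row 4: attacked by (1,6)→{3,6}; (2,4)→{2,4,6}; (3,2)→{1,2,3}; (6,7)→{5,7}. Safe: 8. Place at column 8.
Row 5: attacked by (1,6)→{2,6}; (2,4)→{1,4,7}; (3,2)→{2,4}; (4,8)→{7,8}; (6,7)→{6,7,8}. Safe: 3, 5. Place at column 5.
Row 7: attacked by (1,6)→{6}; (2,4)→{4}; (3,2)→{2,6}; (4,8)→{5,8}; (5,5)→{3,5,7}; (6,7)→{6,7,8}. Safe: 1. Place at column 1.
Row 8: attacked by (1,6)→{6}; (2,4)→{4}; (3,2)→{2,7}; (4,8)→{4,8}; (5,5)→{2,5,8}; (6,7)→{5,7}; (7,1)→{1,2}. Safe: 3. Place at column 3.
Columns [6, 4, 2, 8, 5, 7, 1, 3], r−c [-5, -2, 1, -4, 0, -1, 6, 5], r+c [7, 6, 5, 12, 10, 13, 8, 11] are all distinct, so no two queens attack.

(1,6) (2,4) (3,2) (4,8) (5,5) (6,7) (7,1) (8,3)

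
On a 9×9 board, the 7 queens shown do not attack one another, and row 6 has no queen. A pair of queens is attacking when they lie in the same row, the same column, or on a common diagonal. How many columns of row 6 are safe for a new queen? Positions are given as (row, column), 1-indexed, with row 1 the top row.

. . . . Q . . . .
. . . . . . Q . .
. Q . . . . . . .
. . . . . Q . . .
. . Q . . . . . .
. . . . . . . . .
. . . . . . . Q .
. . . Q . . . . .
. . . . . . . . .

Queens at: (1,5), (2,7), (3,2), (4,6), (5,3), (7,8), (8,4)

(1,5) attacks row 6 at column 5.
(2,7) attacks row 6 at column 7 and diagonals 3.
(3,2) attacks row 6 at column 2 and diagonals 5.
(4,6) attacks row 6 at column 6 and diagonals 4, 8.
(5,3) attacks row 6 at column 3 and diagonals 2, 4.
(7,8) attacks row 6 at column 8 and diagonals 7, 9.
(8,4) attacks row 6 at column 4 and diagonals 2, 6.
Attacked columns: {2, 3, 4, 5, 6, 7, 8, 9}. Safe: {1}.

1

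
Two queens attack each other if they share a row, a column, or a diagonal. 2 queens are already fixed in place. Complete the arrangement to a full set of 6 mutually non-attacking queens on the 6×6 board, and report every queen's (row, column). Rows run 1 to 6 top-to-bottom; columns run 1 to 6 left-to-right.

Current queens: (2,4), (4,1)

Row 1: attacked by (2,4)→{3,4,5}; (4,1)→{1,4}. Safe: 2, 6. Place at column 2.
Row 3: attacked by (1,2)→{2,4}; (2,4)→{3,4,5}; (4,1)→{1,2}. Safe: 6. Place at column 6.
Row 5: attacked by (1,2)→{2,6}; (2,4)→{1,4}; (3,6)→{4,6}; (4,1)→{1,2}. Safe: 3, 5. Place at column 3.
Row 6: attacked by (1,2)→{2}; (2,4)→{4}; (3,6)→{3,6}; (4,1)→{1,3}; (5,3)→{2,3,4}. Safe: 5. Place at column 5.
Columns [2, 4, 6, 1, 3, 5], r−c [-1, -2, -3, 3, 2, 1], r+c [3, 6, 9, 5, 8, 11] are all distinct, so no two queens attack.

(1,2) (2,4) (3,6) (4,1) (5,3) (6,5)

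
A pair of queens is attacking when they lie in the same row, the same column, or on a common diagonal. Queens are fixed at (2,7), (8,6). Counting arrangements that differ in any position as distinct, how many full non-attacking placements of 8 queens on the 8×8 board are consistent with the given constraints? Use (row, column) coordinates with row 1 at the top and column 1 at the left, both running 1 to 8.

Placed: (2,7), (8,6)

Branch on row 1: col 1 → 0; col 2 → 0; col 3 → 1; col 4 → 1; col 5 → 1.
Sum: 0 + 0 + 1 + 1 + 1 = 3.

3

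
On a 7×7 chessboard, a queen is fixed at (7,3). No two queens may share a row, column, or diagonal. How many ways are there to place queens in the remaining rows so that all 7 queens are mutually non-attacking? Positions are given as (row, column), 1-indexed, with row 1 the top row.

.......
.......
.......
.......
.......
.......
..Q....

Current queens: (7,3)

Branch on row 1: col 1 → 1; col 2 → 0; col 4 → 1; col 5 → 2; col 6 → 1; col 7 → 1.
Sum: 1 + 0 + 1 + 2 + 1 + 1 = 6.

6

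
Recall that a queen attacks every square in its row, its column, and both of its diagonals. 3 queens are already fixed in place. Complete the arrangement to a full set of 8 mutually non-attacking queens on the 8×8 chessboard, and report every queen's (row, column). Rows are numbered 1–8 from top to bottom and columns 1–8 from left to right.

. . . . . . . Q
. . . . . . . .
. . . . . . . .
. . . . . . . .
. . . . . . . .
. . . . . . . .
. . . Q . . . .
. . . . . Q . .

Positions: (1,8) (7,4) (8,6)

Row 2: attacked by (1,8)→{7,8}; (7,4)→{4}; (8,6)→{6}. Safe: 1, 2, 3, 5. Place at column 2.
Row 3: attacked by (1,8)→{6,8}; (2,2)→{1,2,3}; (7,4)→{4,8}; (8,6)→{1,6}. Safe: 5, 7. Place at column 5.
Row 4: attacked by (1,8)→{5,8}; (2,2)→{2,4}; (3,5)→{4,5,6}; (7,4)→{1,4,7}; (8,6)→{2,6}. Safe: 3. Place at column 3.
Row 5: attacked by (1,8)→{4,8}; (2,2)→{2,5}; (3,5)→{3,5,7}; (4,3)→{2,3,4}; (7,4)→{2,4,6}; (8,6)→{3,6}. Safe: 1. Place at column 1.
Row 6: attacked by (1,8)→{3,8}; (2,2)→{2,6}; (3,5)→{2,5,8}; (4,3)→{1,3,5}; (5,1)→{1,2}; (7,4)→{3,4,5}; (8,6)→{4,6,8}. Safe: 7. Place at column 7.
Columns [8, 2, 5, 3, 1, 7, 4, 6], r−c [-7, 0, -2, 1, 4, -1, 3, 2], r+c [9, 4, 8, 7, 6, 13, 11, 14] are all distinct, so no two queens attack.

(1,8) (2,2) (3,5) (4,3) (5,1) (6,7) (7,4) (8,6)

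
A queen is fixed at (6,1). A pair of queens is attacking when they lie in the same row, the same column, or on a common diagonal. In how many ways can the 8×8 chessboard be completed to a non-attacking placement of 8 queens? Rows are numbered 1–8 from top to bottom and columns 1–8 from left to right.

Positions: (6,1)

Branch on row 1: col 2 → 1; col 3 → 4; col 4 → 4; col 5 → 4; col 7 → 3; col 8 → 0.
Sum: 1 + 4 + 4 + 4 + 3 + 0 = 16.

16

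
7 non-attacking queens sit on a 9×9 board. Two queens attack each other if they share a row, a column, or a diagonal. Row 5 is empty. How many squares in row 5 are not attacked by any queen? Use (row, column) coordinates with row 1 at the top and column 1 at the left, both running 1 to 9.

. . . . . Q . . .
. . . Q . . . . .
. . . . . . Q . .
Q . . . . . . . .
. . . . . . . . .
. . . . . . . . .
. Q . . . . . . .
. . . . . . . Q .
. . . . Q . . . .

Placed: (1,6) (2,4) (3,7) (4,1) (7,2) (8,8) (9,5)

(1,6) attacks row 5 at column 6 and diagonals 2.
(2,4) attacks row 5 at column 4 and diagonals 1, 7.
(3,7) attacks row 5 at column 7 and diagonals 5, 9.
(4,1) attacks row 5 at column 1 and diagonals 2.
(7,2) attacks row 5 at column 2 and diagonals 4.
(8,8) attacks row 5 at column 8 and diagonals 5.
(9,5) attacks row 5 at column 5 and diagonals 1, 9.
Attacked columns: {1, 2, 4, 5, 6, 7, 8, 9}. Safe: {3}.

1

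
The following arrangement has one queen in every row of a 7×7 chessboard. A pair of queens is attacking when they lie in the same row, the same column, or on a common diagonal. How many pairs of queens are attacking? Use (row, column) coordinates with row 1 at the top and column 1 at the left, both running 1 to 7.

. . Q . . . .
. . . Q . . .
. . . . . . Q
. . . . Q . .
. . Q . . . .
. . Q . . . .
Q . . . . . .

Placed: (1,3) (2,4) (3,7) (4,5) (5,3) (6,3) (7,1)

6

Same column: (1,3)–(5,3) (column 3); (1,3)–(6,3) (column 3); (5,3)–(6,3) (column 3).
Same diagonal: (1,3)–(2,4) (|1−2| = |3−4| = 1); (4,5)–(6,3) (|4−6| = |5−3| = 2); (5,3)–(7,1) (|5−7| = |3−1| = 2).
Total attacking pairs: 6.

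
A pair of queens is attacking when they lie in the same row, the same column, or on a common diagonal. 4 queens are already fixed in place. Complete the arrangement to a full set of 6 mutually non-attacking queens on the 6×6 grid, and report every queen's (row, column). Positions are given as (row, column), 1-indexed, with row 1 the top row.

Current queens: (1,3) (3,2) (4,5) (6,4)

(1,3) (2,6) (3,2) (4,5) (5,1) (6,4)

Row 2: attacked by (1,3)→{2,3,4}; (3,2)→{1,2,3}; (4,5)→{3,5}; (6,4)→{4}. Safe: 6. Place at column 6.
Row 5: attacked by (1,3)→{3}; (2,6)→{3,6}; (3,2)→{2,4}; (4,5)→{4,5,6}; (6,4)→{3,4,5}. Safe: 1. Place at column 1.
Columns [3, 6, 2, 5, 1, 4], r−c [-2, -4, 1, -1, 4, 2], r+c [4, 8, 5, 9, 6, 10] are all distinct, so no two queens attack.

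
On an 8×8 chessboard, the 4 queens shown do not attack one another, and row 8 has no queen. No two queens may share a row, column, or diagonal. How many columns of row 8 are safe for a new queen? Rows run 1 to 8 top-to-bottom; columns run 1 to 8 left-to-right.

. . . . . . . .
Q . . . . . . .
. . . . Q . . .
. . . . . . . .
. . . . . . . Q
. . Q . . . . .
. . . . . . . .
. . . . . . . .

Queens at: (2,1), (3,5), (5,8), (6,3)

(2,1) attacks row 8 at column 1 and diagonals 7.
(3,5) attacks row 8 at column 5.
(5,8) attacks row 8 at column 8 and diagonals 5.
(6,3) attacks row 8 at column 3 and diagonals 1, 5.
Attacked columns: {1, 3, 5, 7, 8}. Safe: {2, 4, 6}.

3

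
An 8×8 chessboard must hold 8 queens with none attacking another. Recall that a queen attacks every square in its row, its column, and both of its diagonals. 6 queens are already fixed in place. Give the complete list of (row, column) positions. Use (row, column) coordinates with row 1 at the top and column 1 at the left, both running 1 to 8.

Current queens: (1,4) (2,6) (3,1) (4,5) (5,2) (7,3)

(1,4) (2,6) (3,1) (4,5) (5,2) (6,8) (7,3) (8,7)

Row 6: attacked by (1,4)→{4}; (2,6)→{2,6}; (3,1)→{1,4}; (4,5)→{3,5,7}; (5,2)→{1,2,3}; (7,3)→{2,3,4}. Safe: 8. Place at column 8.
Row 8: attacked by (1,4)→{4}; (2,6)→{6}; (3,1)→{1,6}; (4,5)→{1,5}; (5,2)→{2,5}; (6,8)→{6,8}; (7,3)→{2,3,4}. Safe: 7. Place at column 7.
Columns [4, 6, 1, 5, 2, 8, 3, 7], r−c [-3, -4, 2, -1, 3, -2, 4, 1], r+c [5, 8, 4, 9, 7, 14, 10, 15] are all distinct, so no two queens attack.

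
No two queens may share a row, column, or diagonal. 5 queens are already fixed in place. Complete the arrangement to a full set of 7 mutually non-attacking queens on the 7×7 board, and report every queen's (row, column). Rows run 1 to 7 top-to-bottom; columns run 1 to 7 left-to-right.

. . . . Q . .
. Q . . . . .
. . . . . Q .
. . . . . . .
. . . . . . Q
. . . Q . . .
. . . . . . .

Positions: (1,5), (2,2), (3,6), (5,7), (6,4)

(1,5) (2,2) (3,6) (4,3) (5,7) (6,4) (7,1)

Row 4: attacked by (1,5)→{2,5}; (2,2)→{2,4}; (3,6)→{5,6,7}; (5,7)→{6,7}; (6,4)→{2,4,6}. Safe: 1, 3. Place at column 3.
Row 7: attacked by (1,5)→{5}; (2,2)→{2,7}; (3,6)→{2,6}; (4,3)→{3,6}; (5,7)→{5,7}; (6,4)→{3,4,5}. Safe: 1. Place at column 1.
Columns [5, 2, 6, 3, 7, 4, 1], r−c [-4, 0, -3, 1, -2, 2, 6], r+c [6, 4, 9, 7, 12, 10, 8] are all distinct, so no two queens attack.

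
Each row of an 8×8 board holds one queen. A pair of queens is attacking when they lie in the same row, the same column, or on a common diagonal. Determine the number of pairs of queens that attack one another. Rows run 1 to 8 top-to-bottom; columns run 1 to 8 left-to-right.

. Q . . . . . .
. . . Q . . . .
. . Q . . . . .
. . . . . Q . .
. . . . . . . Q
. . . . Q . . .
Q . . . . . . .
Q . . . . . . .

Same column: (7,1)–(8,1) (column 1).
Same diagonal: (2,4)–(3,3) (|2−3| = |4−3| = 1); (2,4)–(4,6) (|2−4| = |4−6| = 2).
Total attacking pairs: 3.

3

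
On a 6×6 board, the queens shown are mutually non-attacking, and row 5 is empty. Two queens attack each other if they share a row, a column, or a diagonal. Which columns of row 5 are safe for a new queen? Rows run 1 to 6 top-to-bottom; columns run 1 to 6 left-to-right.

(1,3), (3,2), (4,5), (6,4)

columns 1

(1,3) attacks row 5 at column 3.
(3,2) attacks row 5 at column 2 and diagonals 4.
(4,5) attacks row 5 at column 5 and diagonals 4, 6.
(6,4) attacks row 5 at column 4 and diagonals 3, 5.
Attacked columns: {2, 3, 4, 5, 6}. Safe: {1}.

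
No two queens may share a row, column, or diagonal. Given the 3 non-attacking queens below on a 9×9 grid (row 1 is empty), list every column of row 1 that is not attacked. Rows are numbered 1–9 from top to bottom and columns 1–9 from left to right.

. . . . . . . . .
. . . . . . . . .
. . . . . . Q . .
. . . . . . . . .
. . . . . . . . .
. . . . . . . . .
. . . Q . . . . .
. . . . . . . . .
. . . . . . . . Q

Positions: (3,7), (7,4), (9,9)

(3,7) attacks row 1 at column 7 and diagonals 5, 9.
(7,4) attacks row 1 at column 4.
(9,9) attacks row 1 at column 9 and diagonals 1.
Attacked columns: {1, 4, 5, 7, 9}. Safe: {2, 3, 6, 8}.

columns 2, 3, 6, 8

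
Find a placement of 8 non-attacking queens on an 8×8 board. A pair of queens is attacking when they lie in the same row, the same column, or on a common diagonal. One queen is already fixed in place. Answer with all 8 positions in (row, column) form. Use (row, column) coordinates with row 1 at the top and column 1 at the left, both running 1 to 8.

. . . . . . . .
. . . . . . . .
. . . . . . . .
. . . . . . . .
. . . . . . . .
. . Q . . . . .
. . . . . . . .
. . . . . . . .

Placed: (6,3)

Row 1: attacked by (6,3)→{3,8}. Safe: 1, 2, 4, 5, 6, 7. Place at column 6.
Row 2: attacked by (1,6)→{5,6,7}; (6,3)→{3,7}. Safe: 1, 2, 4, 8. Place at column 1.
Row 3: attacked by (1,6)→{4,6,8}; (2,1)→{1,2}; (6,3)→{3,6}. Safe: 5, 7. Place at column 5.
Row 4: attacked by (1,6)→{3,6}; (2,1)→{1,3}; (3,5)→{4,5,6}; (6,3)→{1,3,5}. Safe: 2, 7, 8. Place at column 2.
Row 5: attacked by (1,6)→{2,6}; (2,1)→{1,4}; (3,5)→{3,5,7}; (4,2)→{1,2,3}; (6,3)→{2,3,4}. Safe: 8. Place at column 8.
Row 7: attacked by (1,6)→{6}; (2,1)→{1,6}; (3,5)→{1,5}; (4,2)→{2,5}; (5,8)→{6,8}; (6,3)→{2,3,4}. Safe: 7. Place at column 7.
Row 8: attacked by (1,6)→{6}; (2,1)→{1,7}; (3,5)→{5}; (4,2)→{2,6}; (5,8)→{5,8}; (6,3)→{1,3,5}; (7,7)→{6,7,8}. Safe: 4. Place at column 4.
Columns [6, 1, 5, 2, 8, 3, 7, 4], r−c [-5, 1, -2, 2, -3, 3, 0, 4], r+c [7, 3, 8, 6, 13, 9, 14, 12] are all distinct, so no two queens attack.

(1,6) (2,1) (3,5) (4,2) (5,8) (6,3) (7,7) (8,4)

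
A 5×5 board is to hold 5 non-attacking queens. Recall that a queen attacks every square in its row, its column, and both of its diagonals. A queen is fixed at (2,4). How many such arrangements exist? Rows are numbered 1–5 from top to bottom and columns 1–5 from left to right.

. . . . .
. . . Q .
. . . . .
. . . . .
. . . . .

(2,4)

2

Branch on row 1: col 1 → 1; col 2 → 1.
Sum: 1 + 1 = 2.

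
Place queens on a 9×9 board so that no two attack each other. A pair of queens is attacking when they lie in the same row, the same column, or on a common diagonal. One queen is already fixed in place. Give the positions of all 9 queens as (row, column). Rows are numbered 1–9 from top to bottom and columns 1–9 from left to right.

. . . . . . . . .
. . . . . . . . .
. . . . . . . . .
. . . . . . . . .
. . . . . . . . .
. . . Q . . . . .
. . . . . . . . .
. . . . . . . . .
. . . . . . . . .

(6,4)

Row 1: attacked by (6,4)→{4,9}. Safe: 1, 2, 3, 5, 6, 7, 8. Place at column 2.
Row 2: attacked by (1,2)→{1,2,3}; (6,4)→{4,8}. Safe: 5, 6, 7, 9. Place at column 9.
Row 3: attacked by (1,2)→{2,4}; (2,9)→{8,9}; (6,4)→{1,4,7}. Safe: 3, 5, 6. Place at column 5.
Row 4: attacked by (1,2)→{2,5}; (2,9)→{7,9}; (3,5)→{4,5,6}; (6,4)→{2,4,6}. Safe: 1, 3, 8. Place at column 3.
Row 5: attacked by (1,2)→{2,6}; (2,9)→{6,9}; (3,5)→{3,5,7}; (4,3)→{2,3,4}; (6,4)→{3,4,5}. Safe: 1, 8. Place at column 8.
Row 7: attacked by (1,2)→{2,8}; (2,9)→{4,9}; (3,5)→{1,5,9}; (4,3)→{3,6}; (5,8)→{6,8}; (6,4)→{3,4,5}. Safe: 7. Place at column 7.
Row 8: attacked by (1,2)→{2,9}; (2,9)→{3,9}; (3,5)→{5}; (4,3)→{3,7}; (5,8)→{5,8}; (6,4)→{2,4,6}; (7,7)→{6,7,8}. Safe: 1. Place at column 1.
Row 9: attacked by (1,2)→{2}; (2,9)→{2,9}; (3,5)→{5}; (4,3)→{3,8}; (5,8)→{4,8}; (6,4)→{1,4,7}; (7,7)→{5,7,9}; (8,1)→{1,2}. Safe: 6. Place at column 6.
Columns [2, 9, 5, 3, 8, 4, 7, 1, 6], r−c [-1, -7, -2, 1, -3, 2, 0, 7, 3], r+c [3, 11, 8, 7, 13, 10, 14, 9, 15] are all distinct, so no two queens attack.

(1,2) (2,9) (3,5) (4,3) (5,8) (6,4) (7,7) (8,1) (9,6)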